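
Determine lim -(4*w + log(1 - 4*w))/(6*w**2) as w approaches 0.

4/3

Direct substitution gives 0/0.
Apply L'Hôpital: lim (4 - 4/(1 - 4*w))/(-12*w), still 0/0.
After 2 applications of L'Hôpital's rule the quotient is (-16/(1 - 4*w)^2)/(-12); substituting w = 0 gives 4/3.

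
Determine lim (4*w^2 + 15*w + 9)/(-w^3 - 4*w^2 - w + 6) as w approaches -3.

At w = -3 both the top and bottom vanish — a removable singularity. Factoring out (w + 3) from each leaves (4*w + 3)/(-w^2 - w + 2), which at w = -3 equals 9/4.

9/4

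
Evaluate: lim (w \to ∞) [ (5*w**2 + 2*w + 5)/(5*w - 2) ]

∞

The numerator has higher degree (2 > 1); the quotient behaves like (5/(5))·w^1 for large |w|.
As w → +∞ this diverges to ∞.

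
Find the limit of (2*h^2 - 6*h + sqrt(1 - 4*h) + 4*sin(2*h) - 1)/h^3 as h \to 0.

-28/3

Substitution gives 0/0; apply L'Hôpital's rule 3 times.
After differentiating numerator and denominator 3 times the quotient is (-32*cos(2*h) - 24/(1 - 4*h)^(5/2))/(6); at h = 0 this is -28/3.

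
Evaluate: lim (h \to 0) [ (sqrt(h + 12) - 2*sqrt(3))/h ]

A 0/0 form; rationalise with √(12 + h) + √12. This collapses the numerator to h, leaving 1/(√(12 + h) + √12) → 1/(2√12) = √(3)/12.

√(3)/12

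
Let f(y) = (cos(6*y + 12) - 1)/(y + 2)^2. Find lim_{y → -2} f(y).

-18

Direct substitution gives 0/0.
Apply L'Hôpital: lim (-6*sin(6*y + 12))/(2*y + 4), still 0/0.
After 2 applications of L'Hôpital's rule the quotient is (-36*cos(6*y + 12))/(2); substituting y = -2 gives -18.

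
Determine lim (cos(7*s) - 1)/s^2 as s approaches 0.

-49/2

Direct substitution gives 0/0.
Apply L'Hôpital: lim (-7*sin(7*s))/(2*s), still 0/0.
After 2 applications of L'Hôpital's rule the quotient is (-49*cos(7*s))/(2); substituting s = 0 gives -49/2.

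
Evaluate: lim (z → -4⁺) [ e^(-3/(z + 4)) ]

0

As z → -4⁺, -3/(z + 4) → −∞, so e^(-3/(z + 4)) → 0.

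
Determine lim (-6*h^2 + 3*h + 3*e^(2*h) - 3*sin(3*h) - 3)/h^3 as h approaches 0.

Substitution gives 0/0; apply L'Hôpital's rule 3 times.
After differentiating numerator and denominator 3 times the quotient is (24*e^(2*h) + 81*cos(3*h))/(6); at h = 0 this is 35/2.

35/2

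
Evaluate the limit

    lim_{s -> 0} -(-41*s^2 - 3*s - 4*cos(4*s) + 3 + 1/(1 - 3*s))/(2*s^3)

Substitution gives 0/0 (the numerator vanishes to order 3).
Expand each term to order s^3: the coefficient of s^3 in 1/(1 - 3s) is 27 and in -4·cos(4s) is 0.
Lower-order terms cancel with the polynomial part, so the numerator is (27)·s^3 + o(s^3), and the limit is (27)/(-2) = -27/2.

-27/2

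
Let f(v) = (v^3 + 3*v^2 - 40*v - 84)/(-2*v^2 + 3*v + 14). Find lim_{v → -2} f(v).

-40/11

Direct substitution gives 0/0, so factor. Both numerator and denominator have (v + 2) as a factor.
After cancelling, the expression reduces to (v^2 + v - 42)/(7 - 2*v).
Substituting v = -2 gives -40/11.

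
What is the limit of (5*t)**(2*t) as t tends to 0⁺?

Base → 0⁺ and exponent → 0⁺: a 0^0 form.
Take logs: 2t·ln(5t). This is 0·(−∞); rewriting as ln(5t)/(1/(2t)) and applying L'Hôpital gives 0.
Hence the limit is e^0 = 1.

1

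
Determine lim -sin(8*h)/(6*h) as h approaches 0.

Substitution gives 0/0.
Write it as (8/(-6))·sin(8h)/(8h); since sin(u)/u → 1, the limit is -4/3.

-4/3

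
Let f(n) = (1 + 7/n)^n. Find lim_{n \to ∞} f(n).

The base → 1 and the exponent → ∞: a 1^∞ form.
Take logarithms: (n)·ln(1 + 7/n). Since ln(1+u) ~ u for small u, this behaves like (n)·(7/n) → 7.
So the limit is e^(7).

e^(7)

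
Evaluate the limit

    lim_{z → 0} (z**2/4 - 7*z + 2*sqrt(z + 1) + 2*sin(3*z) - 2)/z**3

Substitution gives 0/0 (the numerator vanishes to order 3).
Expand each term to order z^3: the coefficient of z^3 in 2·√(1 + z) is 1/8 and in 2·sin(3z) is -9.
Lower-order terms cancel with the polynomial part, so the numerator is (-71/8)·z^3 + o(z^3), and the limit is (-71/8)/(1) = -71/8.

-71/8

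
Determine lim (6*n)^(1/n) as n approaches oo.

Base → ∞ and exponent → 0: an ∞^0 form.
Take logs: (1/n)·ln(6·n^1) = (ln 6 + 1·ln n)/n → 0.
So the limit is e^0 = 1.

1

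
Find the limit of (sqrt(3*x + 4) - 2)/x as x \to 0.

3/4

Substitution gives 0/0. Multiply numerator and denominator by the conjugate √(4 + 3x) + √4.
The numerator becomes (4 + 3x) − 4 = 3x, so the expression simplifies to 3/(√(4 + 3x) + √4).
Letting x → 0 gives 3/(2√4) = 3/4.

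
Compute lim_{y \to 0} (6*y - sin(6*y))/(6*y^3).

6

Direct substitution gives 0/0.
Apply L'Hôpital: lim (6 - 6*cos(6*y))/(18*y^2), still 0/0.
Apply L'Hôpital: lim (36*sin(6*y))/(36*y), still 0/0.
After 3 applications of L'Hôpital's rule the quotient is (216*cos(6*y))/(36); substituting y = 0 gives 6.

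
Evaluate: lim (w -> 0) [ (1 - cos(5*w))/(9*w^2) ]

25/18

Substitution gives 0/0.
Use (1 − cos u)/u² → 1/2 with u = 5w: the limit is 5²/(2·9) = 25/18.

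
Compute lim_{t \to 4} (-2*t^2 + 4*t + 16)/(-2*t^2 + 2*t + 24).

At t = 4 both the top and bottom vanish — a removable singularity. Factoring out (t - 4) from each leaves (-2*t - 4)/(-2*t - 6), which at t = 4 equals 6/7.

6/7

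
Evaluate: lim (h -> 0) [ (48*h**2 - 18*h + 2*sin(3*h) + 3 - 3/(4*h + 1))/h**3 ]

Substitution gives 0/0 (the numerator vanishes to order 3).
Expand each term to order h^3: the coefficient of h^3 in 2·sin(3h) is -9 and in -3·1/(1 + 4h) is 192.
Lower-order terms cancel with the polynomial part, so the numerator is (183)·h^3 + o(h^3), and the limit is (183)/(1) = 183.

183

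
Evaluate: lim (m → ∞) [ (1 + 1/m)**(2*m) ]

e^(2)

The base → 1 and the exponent → ∞: a 1^∞ form.
Take logarithms: (2m)·ln(1 + 1/m). Since ln(1+u) ~ u for small u, this behaves like (2m)·(1/m) → 2.
So the limit is e^(2).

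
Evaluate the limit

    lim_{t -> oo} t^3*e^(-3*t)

0

Write as t^3/e^{3t}, an ∞/∞ form.
Exponential growth dominates any polynomial, so repeated L'Hôpital (or the standard result) gives 0.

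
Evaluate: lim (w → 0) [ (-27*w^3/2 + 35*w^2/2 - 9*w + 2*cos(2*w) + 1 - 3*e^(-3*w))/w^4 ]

-211/24

Substitution gives 0/0 (the numerator vanishes to order 4).
Expand each term to order w^4: the coefficient of w^4 in 2·cos(2w) is 4/3 and in -3·e^(-3w) is -81/8.
Lower-order terms cancel with the polynomial part, so the numerator is (-211/24)·w^4 + o(w^4), and the limit is (-211/24)/(1) = -211/24.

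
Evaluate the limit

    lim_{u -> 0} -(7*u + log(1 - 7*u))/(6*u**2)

49/12

Direct substitution gives 0/0.
Apply L'Hôpital: lim (7 - 7/(1 - 7*u))/(-12*u), still 0/0.
After 2 applications of L'Hôpital's rule the quotient is (-49/(1 - 7*u)^2)/(-12); substituting u = 0 gives 49/12.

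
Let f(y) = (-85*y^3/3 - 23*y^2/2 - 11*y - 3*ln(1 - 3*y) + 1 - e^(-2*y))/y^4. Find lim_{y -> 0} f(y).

721/12

Substitution gives 0/0 (the numerator vanishes to order 4).
Expand each term to order y^4: the coefficient of y^4 in −e^(-2y) is -2/3 and in -3·ln(1 - 3y) is 243/4.
Lower-order terms cancel with the polynomial part, so the numerator is (721/12)·y^4 + o(y^4), and the limit is (721/12)/(1) = 721/12.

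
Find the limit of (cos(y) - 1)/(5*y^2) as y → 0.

Direct substitution gives 0/0.
Apply L'Hôpital: lim (-sin(y))/(10*y), still 0/0.
After 2 applications of L'Hôpital's rule the quotient is (-cos(y))/(10); substituting y = 0 gives -1/10.

-1/10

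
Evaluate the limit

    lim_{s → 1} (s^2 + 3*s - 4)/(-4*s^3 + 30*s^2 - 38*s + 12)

1/2

At s = 1 both the top and bottom vanish — a removable singularity. Factoring out (s - 1) from each leaves (s + 4)/(-4*s^2 + 26*s - 12), which at s = 1 equals 1/2.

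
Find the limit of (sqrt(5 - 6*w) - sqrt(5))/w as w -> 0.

A 0/0 form; rationalise with √(5 - 6w) + √5. This collapses the numerator to -6w, leaving -6/(√(5 - 6w) + √5) → -6/(2√5) = -3*√(5)/5.

-3*√(5)/5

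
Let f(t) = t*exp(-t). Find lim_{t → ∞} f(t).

0

Write as t^1/e^{1t}, an ∞/∞ form.
Exponential growth dominates any polynomial, so repeated L'Hôpital (or the standard result) gives 0.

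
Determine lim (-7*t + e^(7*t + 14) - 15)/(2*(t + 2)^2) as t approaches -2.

49/4

Direct substitution gives 0/0.
Apply L'Hôpital: lim (7*e^(7*t + 14) - 7)/(4*t + 8), still 0/0.
After 2 applications of L'Hôpital's rule the quotient is (49*e^(7*t + 14))/(4); substituting t = -2 gives 49/4.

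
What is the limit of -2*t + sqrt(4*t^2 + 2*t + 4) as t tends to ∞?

1/2

An ∞ − ∞ form. Rationalising with the conjugate, the difference becomes (2t + 4) / (√(4*t^2 + 2*t + 4) + 2t).
For large t the denominator behaves like 2·2t, so the quotient tends to 2/4 = 1/2.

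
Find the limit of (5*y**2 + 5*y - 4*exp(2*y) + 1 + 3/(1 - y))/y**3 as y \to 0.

-7/3

Substitution gives 0/0; apply L'Hôpital's rule 3 times.
After differentiating numerator and denominator 3 times the quotient is (-32*e^(2*y) + 18/(y - 1)^4)/(6); at y = 0 this is -7/3.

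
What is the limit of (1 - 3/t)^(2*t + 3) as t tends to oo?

e^(-6)

Write it as [(1 - 3/t)^t]^(2) · (1 - 3/t)^(3). The bracketed term tends to e^(-3) and the second factor to 1, so the limit is e^(-6).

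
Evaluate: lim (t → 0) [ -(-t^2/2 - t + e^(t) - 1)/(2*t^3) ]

Direct substitution gives 0/0.
Apply L'Hôpital: lim (-t + e^(t) - 1)/(-6*t^2), still 0/0.
Apply L'Hôpital: lim (e^(t) - 1)/(-12*t), still 0/0.
After 3 applications of L'Hôpital's rule the quotient is (e^(t))/(-12); substituting t = 0 gives -1/12.

-1/12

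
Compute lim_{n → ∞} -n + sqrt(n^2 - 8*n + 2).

An ∞ − ∞ form. Rationalising with the conjugate, the difference becomes (-8n + 2) / (√(n^2 - 8*n + 2) + n).
For large n the denominator behaves like 2·n, so the quotient tends to -8/2 = -4.

-4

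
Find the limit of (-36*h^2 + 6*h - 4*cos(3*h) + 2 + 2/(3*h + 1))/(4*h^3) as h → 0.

-27/2

Substitution gives 0/0 (the numerator vanishes to order 3).
Expand each term to order h^3: the coefficient of h^3 in 2·1/(1 + 3h) is -54 and in -4·cos(3h) is 0.
Lower-order terms cancel with the polynomial part, so the numerator is (-54)·h^3 + o(h^3), and the limit is (-54)/(4) = -27/2.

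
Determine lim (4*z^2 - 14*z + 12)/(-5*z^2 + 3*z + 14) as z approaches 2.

-2/17

Since z = 2 makes numerator and denominator zero, (z - 2) divides both.
Cancelling it gives (4*z - 6)/(-5*z - 7); now plug in z = 2 to get -2/17.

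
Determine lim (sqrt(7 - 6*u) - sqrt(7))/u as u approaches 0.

-3*√(7)/7

Substitution gives 0/0. Multiply numerator and denominator by the conjugate √(7 - 6u) + √7.
The numerator becomes (7 - 6u) − 7 = -6u, so the expression simplifies to -6/(√(7 - 6u) + √7).
Letting u → 0 gives -6/(2√7) = -3*√(7)/7.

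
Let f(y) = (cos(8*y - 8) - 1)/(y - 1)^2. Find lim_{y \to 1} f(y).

-32

Direct substitution gives 0/0.
Apply L'Hôpital: lim (-8*sin(8*y - 8))/(2*y - 2), still 0/0.
After 2 applications of L'Hôpital's rule the quotient is (-64*cos(8*y - 8))/(2); substituting y = 1 gives -32.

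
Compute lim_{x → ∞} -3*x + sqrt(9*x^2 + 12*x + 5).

2

An ∞ − ∞ form. Rationalising with the conjugate, the difference becomes (12x + 5) / (√(9*x^2 + 12*x + 5) + 3x).
For large x the denominator behaves like 2·3x, so the quotient tends to 12/6 = 2.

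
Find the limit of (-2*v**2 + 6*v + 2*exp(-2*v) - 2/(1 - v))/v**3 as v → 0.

Substitution gives 0/0 (the numerator vanishes to order 3).
Expand each term to order v^3: the coefficient of v^3 in -2·1/(1 - v) is -2 and in 2·e^(-2v) is -8/3.
Lower-order terms cancel with the polynomial part, so the numerator is (-14/3)·v^3 + o(v^3), and the limit is (-14/3)/(1) = -14/3.

-14/3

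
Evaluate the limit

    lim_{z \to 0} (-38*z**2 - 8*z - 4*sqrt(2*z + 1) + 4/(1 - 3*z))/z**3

106

Substitution gives 0/0 (the numerator vanishes to order 3).
Expand each term to order z^3: the coefficient of z^3 in 4·1/(1 - 3z) is 108 and in -4·√(1 + 2z) is -2.
Lower-order terms cancel with the polynomial part, so the numerator is (106)·z^3 + o(z^3), and the limit is (106)/(1) = 106.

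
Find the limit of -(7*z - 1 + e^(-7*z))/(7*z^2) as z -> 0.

-7/2

Direct substitution gives 0/0.
Apply L'Hôpital: lim (7 - 7*e^(-7*z))/(-14*z), still 0/0.
After 2 applications of L'Hôpital's rule the quotient is (49*e^(-7*z))/(-14); substituting z = 0 gives -7/2.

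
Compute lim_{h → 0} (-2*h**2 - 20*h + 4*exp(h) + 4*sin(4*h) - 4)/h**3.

-42

Substitution gives 0/0; apply L'Hôpital's rule 3 times.
After differentiating numerator and denominator 3 times the quotient is (4*e^(h) - 256*cos(4*h))/(6); at h = 0 this is -42.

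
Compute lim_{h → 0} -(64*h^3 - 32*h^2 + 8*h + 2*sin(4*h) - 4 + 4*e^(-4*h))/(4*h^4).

-32/3

Substitution gives 0/0; apply L'Hôpital's rule 4 times.
After differentiating numerator and denominator 4 times the quotient is (512*sin(4*h) + 1024*e^(-4*h))/(-96); at h = 0 this is -32/3.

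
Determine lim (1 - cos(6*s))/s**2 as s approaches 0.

Substitution gives 0/0.
Use (1 − cos u)/u² → 1/2 with u = 6s: the limit is 6²/(2·1) = 18.

18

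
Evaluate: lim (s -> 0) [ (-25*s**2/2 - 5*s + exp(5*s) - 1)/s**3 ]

125/6

Direct substitution gives 0/0.
Apply L'Hôpital: lim (-25*s + 5*e^(5*s) - 5)/(3*s^2), still 0/0.
Apply L'Hôpital: lim (25*e^(5*s) - 25)/(6*s), still 0/0.
After 3 applications of L'Hôpital's rule the quotient is (125*e^(5*s))/(6); substituting s = 0 gives 125/6.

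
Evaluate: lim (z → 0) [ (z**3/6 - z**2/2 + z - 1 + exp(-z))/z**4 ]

Direct substitution gives 0/0.
Apply L'Hôpital: lim (z^2/2 - z + 1 - e^(-z))/(4*z^3), still 0/0.
Apply L'Hôpital: lim (z - 1 + e^(-z))/(12*z^2), still 0/0.
Apply L'Hôpital: lim (1 - e^(-z))/(24*z), still 0/0.
After 4 applications of L'Hôpital's rule the quotient is (e^(-z))/(24); substituting z = 0 gives 1/24.

1/24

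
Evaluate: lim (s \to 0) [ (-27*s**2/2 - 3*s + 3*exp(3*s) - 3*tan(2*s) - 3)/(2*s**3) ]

Substitution gives 0/0 (the numerator vanishes to order 3).
Expand each term to order s^3: the coefficient of s^3 in 3·e^(3s) is 27/2 and in -3·tan(2s) is -8.
Lower-order terms cancel with the polynomial part, so the numerator is (11/2)·s^3 + o(s^3), and the limit is (11/2)/(2) = 11/4.

11/4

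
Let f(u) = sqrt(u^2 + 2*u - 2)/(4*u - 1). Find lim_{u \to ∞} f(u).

For large |u|, √(u^2 + 2*u - 2) ≈ √1·|u| and the denominator ≈ 4u.
Since u → +∞, |u| = u, giving √1/(4) = 1/4.

1/4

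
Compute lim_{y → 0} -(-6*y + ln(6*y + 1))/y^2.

18

Direct substitution gives 0/0.
Apply L'Hôpital: lim (-6 + 6/(6*y + 1))/(-2*y), still 0/0.
After 2 applications of L'Hôpital's rule the quotient is (-36/(6*y + 1)^2)/(-2); substituting y = 0 gives 18.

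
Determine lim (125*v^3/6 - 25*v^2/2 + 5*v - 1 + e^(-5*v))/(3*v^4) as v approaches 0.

Direct substitution gives 0/0.
Apply L'Hôpital: lim (125*v^2/2 - 25*v + 5 - 5*e^(-5*v))/(12*v^3), still 0/0.
Apply L'Hôpital: lim (125*v - 25 + 25*e^(-5*v))/(36*v^2), still 0/0.
Apply L'Hôpital: lim (125 - 125*e^(-5*v))/(72*v), still 0/0.
After 4 applications of L'Hôpital's rule the quotient is (625*e^(-5*v))/(72); substituting v = 0 gives 625/72.

625/72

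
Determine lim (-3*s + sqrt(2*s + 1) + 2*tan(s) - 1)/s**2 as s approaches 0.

Substitution gives 0/0 (the numerator vanishes to order 2).
Expand each term to order s^2: the coefficient of s^2 in 2·tan(s) is 0 and in √(1 + 2s) is -1/2.
Lower-order terms cancel with the polynomial part, so the numerator is (-1/2)·s^2 + o(s^2), and the limit is (-1/2)/(1) = -1/2.

-1/2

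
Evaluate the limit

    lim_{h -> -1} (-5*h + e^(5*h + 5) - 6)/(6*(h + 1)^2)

Direct substitution gives 0/0.
Apply L'Hôpital: lim (5*e^(5*h + 5) - 5)/(12*h + 12), still 0/0.
After 2 applications of L'Hôpital's rule the quotient is (25*e^(5*h + 5))/(12); substituting h = -1 gives 25/12.

25/12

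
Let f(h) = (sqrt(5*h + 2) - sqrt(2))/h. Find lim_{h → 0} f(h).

Substitution gives 0/0. Multiply numerator and denominator by the conjugate √(2 + 5h) + √2.
The numerator becomes (2 + 5h) − 2 = 5h, so the expression simplifies to 5/(√(2 + 5h) + √2).
Letting h → 0 gives 5/(2√2) = 5*√(2)/4.

5*√(2)/4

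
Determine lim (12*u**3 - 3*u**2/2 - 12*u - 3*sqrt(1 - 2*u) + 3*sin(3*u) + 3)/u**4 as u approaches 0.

15/8

Substitution gives 0/0 (the numerator vanishes to order 4).
Expand each term to order u^4: the coefficient of u^4 in -3·√(1 - 2u) is 15/8 and in 3·sin(3u) is 0.
Lower-order terms cancel with the polynomial part, so the numerator is (15/8)·u^4 + o(u^4), and the limit is (15/8)/(1) = 15/8.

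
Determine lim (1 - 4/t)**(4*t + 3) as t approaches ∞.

e^(-16)

The base → 1 and the exponent → ∞: a 1^∞ form.
Take logarithms: (4t + 3)·ln(1 - 4/t). Since ln(1+u) ~ u for small u, this behaves like (4t)·(-4/t) → -16.
So the limit is e^(-16).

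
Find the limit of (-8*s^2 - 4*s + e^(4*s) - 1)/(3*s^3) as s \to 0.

32/9

Direct substitution gives 0/0.
Apply L'Hôpital: lim (-16*s + 4*e^(4*s) - 4)/(9*s^2), still 0/0.
Apply L'Hôpital: lim (16*e^(4*s) - 16)/(18*s), still 0/0.
After 3 applications of L'Hôpital's rule the quotient is (64*e^(4*s))/(18); substituting s = 0 gives 32/9.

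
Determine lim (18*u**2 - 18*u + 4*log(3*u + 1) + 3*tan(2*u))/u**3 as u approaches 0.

44

Substitution gives 0/0; apply L'Hôpital's rule 3 times.
After differentiating numerator and denominator 3 times the quotient is (144*tan(2*u)^2/cos(2*u)^2 + 48/cos(2*u)^2 + 216/(3*u + 1)^3)/(6); at u = 0 this is 44.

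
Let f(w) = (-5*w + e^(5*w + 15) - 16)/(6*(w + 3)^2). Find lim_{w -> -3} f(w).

25/12

Direct substitution gives 0/0.
Apply L'Hôpital: lim (5*e^(5*w + 15) - 5)/(12*w + 36), still 0/0.
After 2 applications of L'Hôpital's rule the quotient is (25*e^(5*w + 15))/(12); substituting w = -3 gives 25/12.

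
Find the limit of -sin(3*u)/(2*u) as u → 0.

-3/2

Substitution gives 0/0.
Write it as (3/(-2))·sin(3u)/(3u); since sin(θ)/θ → 1, the limit is -3/2.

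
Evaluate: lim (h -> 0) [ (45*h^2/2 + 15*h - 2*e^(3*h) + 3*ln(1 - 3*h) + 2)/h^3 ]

Substitution gives 0/0 (the numerator vanishes to order 3).
Expand each term to order h^3: the coefficient of h^3 in -2·e^(3h) is -9 and in 3·ln(1 - 3h) is -27.
Lower-order terms cancel with the polynomial part, so the numerator is (-36)·h^3 + o(h^3), and the limit is (-36)/(1) = -36.

-36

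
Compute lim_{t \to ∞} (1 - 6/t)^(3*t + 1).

Write it as [(1 - 6/t)^t]^(3) · (1 - 6/t)^(1). The bracketed term tends to e^(-6) and the second factor to 1, so the limit is e^(-18).

e^(-18)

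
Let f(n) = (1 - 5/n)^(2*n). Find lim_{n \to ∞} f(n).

The base → 1 and the exponent → ∞: a 1^∞ form.
Take logarithms: (2n)·ln(1 - 5/n). Since ln(1+u) ~ u for small u, this behaves like (2n)·(-5/n) → -10.
So the limit is e^(-10).

e^(-10)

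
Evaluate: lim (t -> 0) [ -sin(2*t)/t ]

-2

Substitution gives 0/0.
Write it as (2/(-1))·sin(2t)/(2t); since sin(u)/u → 1, the limit is -2.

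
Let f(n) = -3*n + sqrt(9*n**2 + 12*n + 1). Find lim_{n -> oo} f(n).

An ∞ − ∞ form. Rationalising with the conjugate, the difference becomes (12n + 1) / (√(9*n^2 + 12*n + 1) + 3n).
For large n the denominator behaves like 2·3n, so the quotient tends to 12/6 = 2.

2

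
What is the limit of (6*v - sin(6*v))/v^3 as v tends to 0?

36

Direct substitution gives 0/0.
Apply L'Hôpital: lim (6 - 6*cos(6*v))/(3*v^2), still 0/0.
Apply L'Hôpital: lim (36*sin(6*v))/(6*v), still 0/0.
After 3 applications of L'Hôpital's rule the quotient is (216*cos(6*v))/(6); substituting v = 0 gives 36.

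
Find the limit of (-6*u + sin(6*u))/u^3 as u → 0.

Direct substitution gives 0/0.
Apply L'Hôpital: lim (6*cos(6*u) - 6)/(3*u^2), still 0/0.
Apply L'Hôpital: lim (-36*sin(6*u))/(6*u), still 0/0.
After 3 applications of L'Hôpital's rule the quotient is (-216*cos(6*u))/(6); substituting u = 0 gives -36.

-36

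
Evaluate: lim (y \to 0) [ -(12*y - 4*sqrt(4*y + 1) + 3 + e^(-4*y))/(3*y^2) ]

Substitution gives 0/0 (the numerator vanishes to order 2).
Expand each term to order y^2: the coefficient of y^2 in -4·√(1 + 4y) is 8 and in e^(-4y) is 8.
Lower-order terms cancel with the polynomial part, so the numerator is (16)·y^2 + o(y^2), and the limit is (16)/(-3) = -16/3.

-16/3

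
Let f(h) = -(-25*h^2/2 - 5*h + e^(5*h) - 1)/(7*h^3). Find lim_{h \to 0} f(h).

Direct substitution gives 0/0.
Apply L'Hôpital: lim (-25*h + 5*e^(5*h) - 5)/(-21*h^2), still 0/0.
Apply L'Hôpital: lim (25*e^(5*h) - 25)/(-42*h), still 0/0.
After 3 applications of L'Hôpital's rule the quotient is (125*e^(5*h))/(-42); substituting h = 0 gives -125/42.

-125/42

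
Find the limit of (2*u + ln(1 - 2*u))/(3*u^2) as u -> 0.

Direct substitution gives 0/0.
Apply L'Hôpital: lim (2 - 2/(1 - 2*u))/(6*u), still 0/0.
After 2 applications of L'Hôpital's rule the quotient is (-4/(1 - 2*u)^2)/(6); substituting u = 0 gives -2/3.

-2/3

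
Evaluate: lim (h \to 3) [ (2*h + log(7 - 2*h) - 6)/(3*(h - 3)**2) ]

Direct substitution gives 0/0.
Apply L'Hôpital: lim (2 - 2/(7 - 2*h))/(6*h - 18), still 0/0.
After 2 applications of L'Hôpital's rule the quotient is (-4/(7 - 2*h)^2)/(6); substituting h = 3 gives -2/3.

-2/3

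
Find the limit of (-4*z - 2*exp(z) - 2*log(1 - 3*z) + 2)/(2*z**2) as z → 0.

Substitution gives 0/0; apply L'Hôpital's rule 2 times.
After differentiating numerator and denominator 2 times the quotient is (-2*e^(z) + 18/(3*z - 1)^2)/(4); at z = 0 this is 4.

4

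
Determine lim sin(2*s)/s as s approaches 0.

2

Substitution gives 0/0.
Write it as (2)·sin(2s)/(2s); since sin(u)/u → 1, the limit is 2.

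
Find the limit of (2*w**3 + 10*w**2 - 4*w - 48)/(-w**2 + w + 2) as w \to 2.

-20

Direct substitution gives 0/0, so factor. Both numerator and denominator have (w - 2) as a factor.
After cancelling, the expression reduces to (2*w^2 + 14*w + 24)/(-w - 1).
Substituting w = 2 gives -20.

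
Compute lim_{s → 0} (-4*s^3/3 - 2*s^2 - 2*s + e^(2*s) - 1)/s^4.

Direct substitution gives 0/0.
Apply L'Hôpital: lim (-4*s^2 - 4*s + 2*e^(2*s) - 2)/(4*s^3), still 0/0.
Apply L'Hôpital: lim (-8*s + 4*e^(2*s) - 4)/(12*s^2), still 0/0.
Apply L'Hôpital: lim (8*e^(2*s) - 8)/(24*s), still 0/0.
After 4 applications of L'Hôpital's rule the quotient is (16*e^(2*s))/(24); substituting s = 0 gives 2/3.

2/3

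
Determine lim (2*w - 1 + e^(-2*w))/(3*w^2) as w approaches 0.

2/3

Direct substitution gives 0/0.
Apply L'Hôpital: lim (2 - 2*e^(-2*w))/(6*w), still 0/0.
After 2 applications of L'Hôpital's rule the quotient is (4*e^(-2*w))/(6); substituting w = 0 gives 2/3.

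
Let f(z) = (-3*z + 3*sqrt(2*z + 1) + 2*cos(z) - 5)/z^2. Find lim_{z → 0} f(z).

Substitution gives 0/0; apply L'Hôpital's rule 2 times.
After differentiating numerator and denominator 2 times the quotient is (-2*cos(z) - 3/(2*z + 1)^(3/2))/(2); at z = 0 this is -5/2.

-5/2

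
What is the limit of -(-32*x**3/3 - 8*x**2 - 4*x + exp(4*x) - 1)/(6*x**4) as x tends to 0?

-16/9

Direct substitution gives 0/0.
Apply L'Hôpital: lim (-32*x^2 - 16*x + 4*e^(4*x) - 4)/(-24*x^3), still 0/0.
Apply L'Hôpital: lim (-64*x + 16*e^(4*x) - 16)/(-72*x^2), still 0/0.
Apply L'Hôpital: lim (64*e^(4*x) - 64)/(-144*x), still 0/0.
After 4 applications of L'Hôpital's rule the quotient is (256*e^(4*x))/(-144); substituting x = 0 gives -16/9.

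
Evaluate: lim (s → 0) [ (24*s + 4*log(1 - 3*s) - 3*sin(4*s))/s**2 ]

Substitution gives 0/0 (the numerator vanishes to order 2).
Expand each term to order s^2: the coefficient of s^2 in -3·sin(4s) is 0 and in 4·ln(1 - 3s) is -18.
Lower-order terms cancel with the polynomial part, so the numerator is (-18)·s^2 + o(s^2), and the limit is (-18)/(1) = -18.

-18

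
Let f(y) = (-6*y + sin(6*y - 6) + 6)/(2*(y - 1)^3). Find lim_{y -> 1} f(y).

-18

Direct substitution gives 0/0.
Apply L'Hôpital: lim (6*cos(6*y - 6) - 6)/(6*(y - 1)^2), still 0/0.
Apply L'Hôpital: lim (-36*sin(6*y - 6))/(12*y - 12), still 0/0.
After 3 applications of L'Hôpital's rule the quotient is (-216*cos(6*y - 6))/(12); substituting y = 1 gives -18.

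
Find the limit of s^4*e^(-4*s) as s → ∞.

Write as s^4/e^{4s}, an ∞/∞ form.
Exponential growth dominates any polynomial, so repeated L'Hôpital (or the standard result) gives 0.

0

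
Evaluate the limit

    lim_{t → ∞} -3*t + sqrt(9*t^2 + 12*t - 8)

This has the form ∞ − ∞. Multiply and divide by the conjugate √(9*t^2 + 12*t - 8) + 3t.
That gives (12t - 8) / (√(9*t^2 + 12*t - 8) + 3t).
Divide numerator and denominator by t: the limit is 12/(2·3) = 2.

2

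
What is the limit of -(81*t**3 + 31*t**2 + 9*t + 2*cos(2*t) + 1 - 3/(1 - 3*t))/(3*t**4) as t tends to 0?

Substitution gives 0/0 (the numerator vanishes to order 4).
Expand each term to order t^4: the coefficient of t^4 in -3·1/(1 - 3t) is -243 and in 2·cos(2t) is 4/3.
Lower-order terms cancel with the polynomial part, so the numerator is (-725/3)·t^4 + o(t^4), and the limit is (-725/3)/(-3) = 725/9.

725/9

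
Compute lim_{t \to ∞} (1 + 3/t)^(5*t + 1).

e^(15)

Write it as [(1 + 3/t)^t]^(5) · (1 + 3/t)^(1). The bracketed term tends to e^(3) and the second factor to 1, so the limit is e^(15).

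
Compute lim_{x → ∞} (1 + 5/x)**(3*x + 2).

Let L be the limit and take ln: ln L = lim (3x + 2)·ln(1 + 5/x) = lim (3x + 2)·(5/x + O(1/x²)) = 15.
Hence L = e^(15).

e^(15)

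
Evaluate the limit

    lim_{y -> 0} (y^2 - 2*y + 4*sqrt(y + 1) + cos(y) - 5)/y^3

1/4

Substitution gives 0/0; apply L'Hôpital's rule 3 times.
After differentiating numerator and denominator 3 times the quotient is (sin(y) + 3/(2*(y + 1)^(5/2)))/(6); at y = 0 this is 1/4.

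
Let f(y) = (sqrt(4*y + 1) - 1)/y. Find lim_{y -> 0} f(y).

2

A 0/0 form; rationalise with √(1 + 4y) + √1. This collapses the numerator to 4y, leaving 4/(√(1 + 4y) + √1) → 4/(2√1) = 2.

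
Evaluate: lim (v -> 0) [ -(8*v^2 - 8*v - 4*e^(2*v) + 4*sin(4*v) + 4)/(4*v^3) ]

12

Substitution gives 0/0; apply L'Hôpital's rule 3 times.
After differentiating numerator and denominator 3 times the quotient is (-32*e^(2*v) - 256*cos(4*v))/(-24); at v = 0 this is 12.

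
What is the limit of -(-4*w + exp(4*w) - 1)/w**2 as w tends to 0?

-8

Direct substitution gives 0/0.
Apply L'Hôpital: lim (4*e^(4*w) - 4)/(-2*w), still 0/0.
After 2 applications of L'Hôpital's rule the quotient is (16*e^(4*w))/(-2); substituting w = 0 gives -8.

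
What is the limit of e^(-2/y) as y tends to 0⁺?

0

As y → 0⁺, -2/(y) → −∞, so e^(-2/(y)) → 0.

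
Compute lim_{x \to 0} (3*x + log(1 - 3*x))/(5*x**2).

-9/10

Direct substitution gives 0/0.
Apply L'Hôpital: lim (3 - 3/(1 - 3*x))/(10*x), still 0/0.
After 2 applications of L'Hôpital's rule the quotient is (-9/(1 - 3*x)^2)/(10); substituting x = 0 gives -9/10.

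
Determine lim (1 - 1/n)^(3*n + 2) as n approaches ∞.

The base → 1 and the exponent → ∞: a 1^∞ form.
Take logarithms: (3n + 2)·ln(1 - 1/n). Since ln(1+u) ~ u for small u, this behaves like (3n)·(-1/n) → -3.
So the limit is e^(-3).

e^(-3)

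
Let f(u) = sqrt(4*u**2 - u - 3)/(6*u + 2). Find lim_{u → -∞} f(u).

-1/3

For large |u|, √(4*u^2 - u - 3) ≈ √4·|u| and the denominator ≈ 6u.
Since u → −∞, |u| = −u, giving −√4/(6) = -1/3.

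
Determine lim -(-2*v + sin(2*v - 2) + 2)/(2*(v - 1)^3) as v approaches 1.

2/3

Direct substitution gives 0/0.
Apply L'Hôpital: lim (2*cos(2*v - 2) - 2)/(-6*(v - 1)^2), still 0/0.
Apply L'Hôpital: lim (-4*sin(2*v - 2))/(12 - 12*v), still 0/0.
After 3 applications of L'Hôpital's rule the quotient is (-8*cos(2*v - 2))/(-12); substituting v = 1 gives 2/3.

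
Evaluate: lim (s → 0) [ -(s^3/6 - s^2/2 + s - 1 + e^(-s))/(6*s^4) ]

-1/144

Direct substitution gives 0/0.
Apply L'Hôpital: lim (s^2/2 - s + 1 - e^(-s))/(-24*s^3), still 0/0.
Apply L'Hôpital: lim (s - 1 + e^(-s))/(-72*s^2), still 0/0.
Apply L'Hôpital: lim (1 - e^(-s))/(-144*s), still 0/0.
After 4 applications of L'Hôpital's rule the quotient is (e^(-s))/(-144); substituting s = 0 gives -1/144.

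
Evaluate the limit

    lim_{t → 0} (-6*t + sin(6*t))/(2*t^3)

-18

Direct substitution gives 0/0.
Apply L'Hôpital: lim (6*cos(6*t) - 6)/(6*t^2), still 0/0.
Apply L'Hôpital: lim (-36*sin(6*t))/(12*t), still 0/0.
After 3 applications of L'Hôpital's rule the quotient is (-216*cos(6*t))/(12); substituting t = 0 gives -18.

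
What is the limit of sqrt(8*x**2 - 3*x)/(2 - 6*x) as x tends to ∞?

-√(2)/3

For large |x|, √(8*x^2 - 3*x) ≈ √8·|x| and the denominator ≈ -6x.
Since x → +∞, |x| = x, giving √8/(-6) = -√(2)/3.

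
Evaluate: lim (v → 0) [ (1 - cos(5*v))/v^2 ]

Substitution gives 0/0.
Use (1 − cos u)/u² → 1/2 with u = 5v: the limit is 5²/(2·1) = 25/2.

25/2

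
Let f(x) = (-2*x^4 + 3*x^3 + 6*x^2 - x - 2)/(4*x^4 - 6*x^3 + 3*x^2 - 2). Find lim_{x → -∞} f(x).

-1/2

Numerator and denominator both have degree 4.
Dividing every term by x^4, all lower-order terms vanish and the limit is the ratio of leading coefficients, -2/(4) = -1/2.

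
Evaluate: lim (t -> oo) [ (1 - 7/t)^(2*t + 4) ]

Let L be the limit and take ln: ln L = lim (2t + 4)·ln(1 - 7/t) = lim (2t + 4)·(-7/t + O(1/t²)) = -14.
Hence L = e^(-14).

e^(-14)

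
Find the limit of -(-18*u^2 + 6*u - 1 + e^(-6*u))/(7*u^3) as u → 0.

36/7

Direct substitution gives 0/0.
Apply L'Hôpital: lim (-36*u + 6 - 6*e^(-6*u))/(-21*u^2), still 0/0.
Apply L'Hôpital: lim (-36 + 36*e^(-6*u))/(-42*u), still 0/0.
After 3 applications of L'Hôpital's rule the quotient is (-216*e^(-6*u))/(-42); substituting u = 0 gives 36/7.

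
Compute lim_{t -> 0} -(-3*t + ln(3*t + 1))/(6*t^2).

3/4

Direct substitution gives 0/0.
Apply L'Hôpital: lim (-3 + 3/(3*t + 1))/(-12*t), still 0/0.
After 2 applications of L'Hôpital's rule the quotient is (-9/(3*t + 1)^2)/(-12); substituting t = 0 gives 3/4.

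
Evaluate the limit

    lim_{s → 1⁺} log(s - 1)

As s → 1⁺, s - 1 → 0⁺ and ln(s - 1) → −∞.
Multiplying by 1 gives -∞.

-∞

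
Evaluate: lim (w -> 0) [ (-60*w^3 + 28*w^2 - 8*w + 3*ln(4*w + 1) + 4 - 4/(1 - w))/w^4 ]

Substitution gives 0/0 (the numerator vanishes to order 4).
Expand each term to order w^4: the coefficient of w^4 in -4·1/(1 - w) is -4 and in 3·ln(1 + 4w) is -192.
Lower-order terms cancel with the polynomial part, so the numerator is (-196)·w^4 + o(w^4), and the limit is (-196)/(1) = -196.

-196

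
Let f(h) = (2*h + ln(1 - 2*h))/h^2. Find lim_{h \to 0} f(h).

-2

Direct substitution gives 0/0.
Apply L'Hôpital: lim (2 - 2/(1 - 2*h))/(2*h), still 0/0.
After 2 applications of L'Hôpital's rule the quotient is (-4/(1 - 2*h)^2)/(2); substituting h = 0 gives -2.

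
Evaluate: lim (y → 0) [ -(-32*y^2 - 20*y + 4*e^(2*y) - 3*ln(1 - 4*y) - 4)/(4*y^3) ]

Substitution gives 0/0; apply L'Hôpital's rule 3 times.
After differentiating numerator and denominator 3 times the quotient is (32*e^(2*y) - 384/(4*y - 1)^3)/(-24); at y = 0 this is -52/3.

-52/3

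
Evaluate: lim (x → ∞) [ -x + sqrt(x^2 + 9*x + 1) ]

This has the form ∞ − ∞. Multiply and divide by the conjugate √(x^2 + 9*x + 1) + x.
That gives (9x + 1) / (√(x^2 + 9*x + 1) + x).
Divide numerator and denominator by x: the limit is 9/(2·1) = 9/2.

9/2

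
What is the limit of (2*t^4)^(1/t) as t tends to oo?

1

Base → ∞ and exponent → 0: an ∞^0 form.
Take logs: (1/t)·ln(2·t^4) = (ln 2 + 4·ln t)/t → 0.
So the limit is e^0 = 1.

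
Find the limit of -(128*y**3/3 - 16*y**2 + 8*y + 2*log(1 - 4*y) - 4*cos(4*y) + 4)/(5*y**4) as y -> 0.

512/15

Substitution gives 0/0 (the numerator vanishes to order 4).
Expand each term to order y^4: the coefficient of y^4 in 2·ln(1 - 4y) is -128 and in -4·cos(4y) is -128/3.
Lower-order terms cancel with the polynomial part, so the numerator is (-512/3)·y^4 + o(y^4), and the limit is (-512/3)/(-5) = 512/15.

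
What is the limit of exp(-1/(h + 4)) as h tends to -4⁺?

0

As h → -4⁺, -1/(h + 4) → −∞, so e^(-1/(h + 4)) → 0.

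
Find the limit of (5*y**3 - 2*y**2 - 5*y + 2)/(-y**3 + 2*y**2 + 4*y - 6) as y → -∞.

-5

Numerator and denominator both have degree 3.
Dividing every term by y^3, all lower-order terms vanish and the limit is the ratio of leading coefficients, 5/(-1) = -5.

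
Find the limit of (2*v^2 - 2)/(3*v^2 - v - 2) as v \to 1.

At v = 1 both the top and bottom vanish — a removable singularity. Factoring out (v - 1) from each leaves (2*v + 2)/(3*v + 2), which at v = 1 equals 4/5.

4/5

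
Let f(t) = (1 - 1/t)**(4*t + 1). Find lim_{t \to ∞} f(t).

e^(-4)

Let L be the limit and take ln: ln L = lim (4t + 1)·ln(1 - 1/t) = lim (4t + 1)·(-1/t + O(1/t²)) = -4.
Hence L = e^(-4).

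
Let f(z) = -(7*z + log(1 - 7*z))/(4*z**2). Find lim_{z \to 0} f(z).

Direct substitution gives 0/0.
Apply L'Hôpital: lim (7 - 7/(1 - 7*z))/(-8*z), still 0/0.
After 2 applications of L'Hôpital's rule the quotient is (-49/(1 - 7*z)^2)/(-8); substituting z = 0 gives 49/8.

49/8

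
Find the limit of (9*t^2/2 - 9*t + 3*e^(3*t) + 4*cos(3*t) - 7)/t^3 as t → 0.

Substitution gives 0/0 (the numerator vanishes to order 3).
Expand each term to order t^3: the coefficient of t^3 in 3·e^(3t) is 27/2 and in 4·cos(3t) is 0.
Lower-order terms cancel with the polynomial part, so the numerator is (27/2)·t^3 + o(t^3), and the limit is (27/2)/(1) = 27/2.

27/2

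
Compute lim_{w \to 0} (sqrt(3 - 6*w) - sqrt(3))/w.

-√(3)

A 0/0 form; rationalise with √(3 - 6w) + √3. This collapses the numerator to -6w, leaving -6/(√(3 - 6w) + √3) → -6/(2√3) = -√(3).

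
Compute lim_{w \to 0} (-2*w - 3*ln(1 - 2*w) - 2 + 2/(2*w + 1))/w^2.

Substitution gives 0/0; apply L'Hôpital's rule 2 times.
After differentiating numerator and denominator 2 times the quotient is (16/(2*w + 1)^3 + 12/(2*w - 1)^2)/(2); at w = 0 this is 14.

14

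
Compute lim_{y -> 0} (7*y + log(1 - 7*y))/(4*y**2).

Direct substitution gives 0/0.
Apply L'Hôpital: lim (7 - 7/(1 - 7*y))/(8*y), still 0/0.
After 2 applications of L'Hôpital's rule the quotient is (-49/(1 - 7*y)^2)/(8); substituting y = 0 gives -49/8.

-49/8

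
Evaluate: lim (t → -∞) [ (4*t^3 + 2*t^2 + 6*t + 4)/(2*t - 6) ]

∞

The numerator has higher degree (3 > 1); the quotient behaves like (4/(2))·t^2 for large |t|.
As t → −∞ this diverges to ∞.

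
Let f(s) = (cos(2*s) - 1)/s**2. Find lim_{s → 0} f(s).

Direct substitution gives 0/0.
Apply L'Hôpital: lim (-2*sin(2*s))/(2*s), still 0/0.
After 2 applications of L'Hôpital's rule the quotient is (-4*cos(2*s))/(2); substituting s = 0 gives -2.

-2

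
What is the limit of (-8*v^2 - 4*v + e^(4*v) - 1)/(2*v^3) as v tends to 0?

Direct substitution gives 0/0.
Apply L'Hôpital: lim (-16*v + 4*e^(4*v) - 4)/(6*v^2), still 0/0.
Apply L'Hôpital: lim (16*e^(4*v) - 16)/(12*v), still 0/0.
After 3 applications of L'Hôpital's rule the quotient is (64*e^(4*v))/(12); substituting v = 0 gives 16/3.

16/3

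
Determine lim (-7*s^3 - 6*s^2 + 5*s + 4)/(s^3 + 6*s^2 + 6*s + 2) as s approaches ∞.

-7

Numerator and denominator both have degree 3.
Dividing every term by s^3, all lower-order terms vanish and the limit is the ratio of leading coefficients, -7/(1) = -7.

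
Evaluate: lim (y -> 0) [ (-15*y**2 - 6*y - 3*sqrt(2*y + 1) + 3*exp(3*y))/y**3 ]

Substitution gives 0/0 (the numerator vanishes to order 3).
Expand each term to order y^3: the coefficient of y^3 in 3·e^(3y) is 27/2 and in -3·√(1 + 2y) is -3/2.
Lower-order terms cancel with the polynomial part, so the numerator is (12)·y^3 + o(y^3), and the limit is (12)/(1) = 12.

12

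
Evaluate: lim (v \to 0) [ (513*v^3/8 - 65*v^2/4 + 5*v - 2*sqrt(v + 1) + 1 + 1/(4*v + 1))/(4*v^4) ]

Substitution gives 0/0; apply L'Hôpital's rule 4 times.
After differentiating numerator and denominator 4 times the quotient is (6144/(4*v + 1)^5 + 15/(8*(v + 1)^(7/2)))/(96); at v = 0 this is 16389/256.

16389/256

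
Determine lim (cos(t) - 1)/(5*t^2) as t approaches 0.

Direct substitution gives 0/0.
Apply L'Hôpital: lim (-sin(t))/(10*t), still 0/0.
After 2 applications of L'Hôpital's rule the quotient is (-cos(t))/(10); substituting t = 0 gives -1/10.

-1/10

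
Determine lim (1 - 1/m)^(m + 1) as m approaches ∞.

Let L be the limit and take ln: ln L = lim (m + 1)·ln(1 - 1/m) = lim (m + 1)·(-1/m + O(1/m²)) = -1.
Hence L = e^(-1).

e^(-1)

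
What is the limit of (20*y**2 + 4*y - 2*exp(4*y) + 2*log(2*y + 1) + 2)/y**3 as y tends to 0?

Substitution gives 0/0; apply L'Hôpital's rule 3 times.
After differentiating numerator and denominator 3 times the quotient is (-128*e^(4*y) + 32/(2*y + 1)^3)/(6); at y = 0 this is -16.

-16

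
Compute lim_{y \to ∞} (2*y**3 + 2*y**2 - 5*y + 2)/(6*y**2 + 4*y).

∞

The numerator has higher degree (3 > 2); the quotient behaves like (2/(6))·y^1 for large |y|.
As y → +∞ this diverges to ∞.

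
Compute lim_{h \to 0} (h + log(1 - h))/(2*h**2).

Direct substitution gives 0/0.
Apply L'Hôpital: lim (1 - 1/(1 - h))/(4*h), still 0/0.
After 2 applications of L'Hôpital's rule the quotient is (-1/(1 - h)^2)/(4); substituting h = 0 gives -1/4.

-1/4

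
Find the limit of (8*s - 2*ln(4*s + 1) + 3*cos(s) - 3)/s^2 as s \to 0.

29/2

Substitution gives 0/0 (the numerator vanishes to order 2).
Expand each term to order s^2: the coefficient of s^2 in 3·cos(s) is -3/2 and in -2·ln(1 + 4s) is 16.
Lower-order terms cancel with the polynomial part, so the numerator is (29/2)·s^2 + o(s^2), and the limit is (29/2)/(1) = 29/2.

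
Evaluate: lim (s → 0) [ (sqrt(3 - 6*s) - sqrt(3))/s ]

-√(3)

Substitution gives 0/0. Multiply numerator and denominator by the conjugate √(3 - 6s) + √3.
The numerator becomes (3 - 6s) − 3 = -6s, so the expression simplifies to -6/(√(3 - 6s) + √3).
Letting s → 0 gives -6/(2√3) = -√(3).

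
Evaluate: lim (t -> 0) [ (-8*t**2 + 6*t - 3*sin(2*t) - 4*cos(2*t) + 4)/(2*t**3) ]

Substitution gives 0/0 (the numerator vanishes to order 3).
Expand each term to order t^3: the coefficient of t^3 in -3·sin(2t) is 4 and in -4·cos(2t) is 0.
Lower-order terms cancel with the polynomial part, so the numerator is (4)·t^3 + o(t^3), and the limit is (4)/(2) = 2.

2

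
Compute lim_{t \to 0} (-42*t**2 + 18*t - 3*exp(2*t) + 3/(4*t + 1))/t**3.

-196

Substitution gives 0/0 (the numerator vanishes to order 3).
Expand each term to order t^3: the coefficient of t^3 in 3·1/(1 + 4t) is -192 and in -3·e^(2t) is -4.
Lower-order terms cancel with the polynomial part, so the numerator is (-196)·t^3 + o(t^3), and the limit is (-196)/(1) = -196.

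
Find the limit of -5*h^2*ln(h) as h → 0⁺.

0

This is a 0·(−∞) form. Rewrite as -5·ln(h) / h^(−2) and apply L'Hôpital:
the derivative quotient is -5·(1/h) / (−2·h^(−3)) = (5/2)·h^2 → 0.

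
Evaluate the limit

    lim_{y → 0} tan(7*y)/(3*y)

7/3

Substitution gives 0/0.
Since tan(u)/u → 1 as u → 0, tan(7y)/(7y) → 1 and the limit is 7/3.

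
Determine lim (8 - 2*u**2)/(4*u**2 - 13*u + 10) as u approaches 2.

Since u = 2 makes numerator and denominator zero, (u - 2) divides both.
Cancelling it gives (-2*u - 4)/(4*u - 5); now plug in u = 2 to get -8/3.

-8/3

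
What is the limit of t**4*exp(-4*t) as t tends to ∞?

0

Write as t^4/e^{4t}, an ∞/∞ form.
Exponential growth dominates any polynomial, so repeated L'Hôpital (or the standard result) gives 0.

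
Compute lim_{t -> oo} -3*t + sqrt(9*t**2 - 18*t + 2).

-3

An ∞ − ∞ form. Rationalising with the conjugate, the difference becomes (-18t + 2) / (√(9*t^2 - 18*t + 2) + 3t).
For large t the denominator behaves like 2·3t, so the quotient tends to -18/6 = -3.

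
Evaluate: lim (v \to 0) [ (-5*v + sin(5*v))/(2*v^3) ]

Direct substitution gives 0/0.
Apply L'Hôpital: lim (5*cos(5*v) - 5)/(6*v^2), still 0/0.
Apply L'Hôpital: lim (-25*sin(5*v))/(12*v), still 0/0.
After 3 applications of L'Hôpital's rule the quotient is (-125*cos(5*v))/(12); substituting v = 0 gives -125/12.

-125/12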